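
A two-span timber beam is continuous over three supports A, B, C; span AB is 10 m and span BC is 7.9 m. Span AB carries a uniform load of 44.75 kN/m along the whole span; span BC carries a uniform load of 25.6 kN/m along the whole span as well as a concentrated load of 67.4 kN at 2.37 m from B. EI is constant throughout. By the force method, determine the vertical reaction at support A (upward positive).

Insert a hinge at B; M_B is the redundant, and each span becomes simply supported.
Discontinuity in slope at B on the released structure — sum the simple-span end rotations:
  span AB: UDL 44.75: wL³/(24EI) = 1865/EI
  span BC: UDL 25.6: wL³/(24EI) = 525.9/EI
  span BC: point load 67.4 at a = 2.37: Pab(L + b)/(6LEI) = 250.3/EI
  relative rotation θ_0 = (1865 + 776.2)/EI = 2641/EI
A unit hogging moment at B produces rotation L₁/(3EI) + L₂/(3EI) = 5.967/EI.
Slope continuity at B: θ_0 = M_B·5.967/EI, so M_B = 2641/5.967 = 442.6 kN·m (hogging).
Span AB, ΣM about A with M_B applied at B: R_B^{AB}·10 = 2238 + 442.6, so R_B^{AB} = 268 kN and R_A = 447.5 − 268 = 179.5 kN.

R_A = 179.5 kN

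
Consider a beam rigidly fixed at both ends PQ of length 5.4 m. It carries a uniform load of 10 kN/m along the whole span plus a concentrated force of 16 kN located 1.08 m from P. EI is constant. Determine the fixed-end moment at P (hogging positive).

Release both end moments; the primary structure is a simply-supported span PQ with redundants M_P and M_Q.
End rotations of the released simple span under the applied load (×1/EI):
  at P: UDL 10: wL³/(24EI) = 65.61/EI
  at Q: UDL 10: wL³/(24EI) = 65.61/EI
  at P: point load 16 at a = 1.08: Pab(L + b)/(6LEI) = 22.39/EI
  at Q: point load 16 at a = 1.08: Pab(L + a)/(6LEI) = 14.93/EI
  θ_P0 = 88/EI,  θ_Q0 = 80.54/EI
Flexibility coefficients: a unit moment at one end gives L/(3EI) there and L/(6EI) at the far end, so f₁₁ = f₂₂ = 1.8/EI and f₁₂ = f₂₁ = 0.9/EI.
Compatibility — zero rotation at each built-in end:
  1.8 M_P + 0.9 M_Q = 88
  0.9 M_P + 1.8 M_Q = 80.54
Solving the pair gives M_P = 35.36 kN·m and M_Q = 27.06 kN·m (hogging).

M_P = 35.36 kN·m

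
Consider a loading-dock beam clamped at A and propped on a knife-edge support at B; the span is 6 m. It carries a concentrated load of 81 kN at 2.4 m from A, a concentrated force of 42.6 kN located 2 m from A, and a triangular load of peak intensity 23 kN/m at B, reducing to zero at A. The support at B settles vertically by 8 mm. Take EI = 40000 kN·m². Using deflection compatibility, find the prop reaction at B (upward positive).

R_B = 56.66 kN

Take the reaction at B as the redundant and release it; the primary structure is a cantilever fixed at A.
Primary-structure tip deflection at B by superposition:
  point load 81 at a = 2.4: Pa²(3L − a)/(6EI) = 1213/EI
  point load 42.6 at a = 2: Pa²(3L − a)/(6EI) = 454.4/EI
  triangular load, peak 23 at the free end: 11w₀L⁴/(120EI) = 2732/EI
  δ_0 = 4400/EI
Tip deflection under a unit load at B: L³/(3EI) = 72/EI.
With EI = 40000 kN·m²: δ_0 = 0.11 m and δ_{BB} = 0.0018 m/kN.
Compatibility — the beam at B must follow the support down by 0.008 m: δ_0 − R_B·δ_{BB} = 0.008, so R_B = (0.11 − 0.008)/0.0018 = 56.66 kN.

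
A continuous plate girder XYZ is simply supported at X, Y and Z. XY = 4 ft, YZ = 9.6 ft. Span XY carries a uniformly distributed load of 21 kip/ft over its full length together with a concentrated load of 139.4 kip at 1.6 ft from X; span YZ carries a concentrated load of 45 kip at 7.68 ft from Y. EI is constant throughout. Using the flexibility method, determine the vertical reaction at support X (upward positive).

R_X = 108.3 kip

Take M_Y as the redundant. Released structure: two simple spans XY and YZ with a hinge at Y.
End slopes at the hinge Y, treating each span as simply supported:
  span XY: UDL 21: wL³/(24EI) = 56/EI
  span XY: point load 139.4 at a = 1.6: Pab(L + a)/(6LEI) = 124.9/EI
  span YZ: point load 45 at a = 7.68: Pab(L + b)/(6LEI) = 132.7/EI
  relative rotation θ_0 = (180.9 + 132.7)/EI = 313.6/EI
A unit hogging moment at Y produces rotation L₁/(3EI) + L₂/(3EI) = 4.533/EI.
Compatibility: M_Y·(L₁+L₂)/(3EI) = θ_0, giving M_Y = 69.18 kip·ft (hogging).
Span XY, ΣM about X with M_Y applied at Y: R_Y^{XY}·4 = 391 + 69.18, so R_Y^{XY} = 115.1 kip and R_X = 223.4 − 115.1 = 108.3 kip.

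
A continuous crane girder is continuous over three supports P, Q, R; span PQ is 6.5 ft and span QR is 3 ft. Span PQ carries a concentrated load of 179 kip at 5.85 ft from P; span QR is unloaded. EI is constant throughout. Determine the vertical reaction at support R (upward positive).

R_R = -22.69 kip

Take M_Q as the redundant. Released structure: two simple spans PQ and QR with a hinge at Q.
End slopes at the hinge Q, treating each span as simply supported:
  span PQ: point load 179 at a = 5.85: Pab(L + a)/(6LEI) = 215.5/EI
  relative rotation θ_0 = (215.5 + 0)/EI = 215.5/EI
A unit hogging moment at Q produces rotation L₁/(3EI) + L₂/(3EI) = 3.167/EI.
Slope continuity at Q: θ_0 = M_Q·3.167/EI, so M_Q = 215.5/3.167 = 68.06 kip·ft (hogging).
Span QR, ΣM about R: R_Q^{QR}·3 = 0 + 68.06, so R_Q^{QR} = 22.69 kip and R_R = 0 − 22.69 = -22.69 kip.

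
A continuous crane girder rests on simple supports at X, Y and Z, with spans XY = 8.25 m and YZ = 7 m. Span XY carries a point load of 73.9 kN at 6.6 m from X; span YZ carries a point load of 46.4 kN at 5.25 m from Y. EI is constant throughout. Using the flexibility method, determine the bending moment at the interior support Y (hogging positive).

M_Y = 64.97 kN·m

Release continuity at Y by inserting a hinge; the redundant is the internal moment M_Y. The primary structure is two simply-supported spans XY and YZ.
Rotations at Y on the released spans (each span's end-slope, ×1/EI):
  span XY: point load 73.9 at a = 6.6: Pab(L + a)/(6LEI) = 241.4/EI
  span YZ: point load 46.4 at a = 5.25: Pab(L + b)/(6LEI) = 88.81/EI
  relative rotation θ_0 = (241.4 + 88.81)/EI = 330.2/EI
A unit hogging moment at Y produces rotation L₁/(3EI) + L₂/(3EI) = 5.083/EI.
Slope continuity at Y: θ_0 = M_Y·5.083/EI, so M_Y = 330.2/5.083 = 64.97 kN·m (hogging).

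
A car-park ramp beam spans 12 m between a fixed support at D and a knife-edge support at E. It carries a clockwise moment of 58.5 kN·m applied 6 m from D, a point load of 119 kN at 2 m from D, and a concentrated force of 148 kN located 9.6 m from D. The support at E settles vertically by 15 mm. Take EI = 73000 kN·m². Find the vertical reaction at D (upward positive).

R_D = 154.5 kN

Release the roller at E. Primary structure: cantilever fixed at D.
Free-end deflection of the primary structure under the applied loading (downward +):
  clockwise couple 58.5 at a = 6: M₀a(2L − a)/(2EI) = 3159/EI
  point load 119 at a = 2: Pa²(3L − a)/(6EI) = 2697/EI
  point load 148 at a = 9.6: Pa²(3L − a)/(6EI) = 60015/EI
  δ_0 = 65871/EI
Flexibility coefficient — unit upward force at E: δ_{EE} = L³/(3EI) = 576/EI.
With EI = 73000 kN·m²: δ_0 = 0.90234 m and δ_{EE} = 0.00789 m/kN.
Compatibility — the beam at E must follow the support down by 0.015 m: δ_0 − R_E·δ_{EE} = 0.015, so R_E = (0.90234 − 0.015)/0.00789 = 112.5 kN.
Vertical equilibrium: R_D = ΣP − R_E = 267 − 112.5 = 154.5 kN.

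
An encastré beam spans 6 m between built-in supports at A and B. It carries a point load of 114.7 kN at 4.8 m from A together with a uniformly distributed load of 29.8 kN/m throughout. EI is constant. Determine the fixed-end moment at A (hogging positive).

M_A = 111.4 kN·m

Take the two fixed-end moments M_A, M_B as redundants; the released structure is the simple span AB.
On the primary (simply-supported) span, the end slopes from the loading are:
  at A: point load 114.7 at a = 4.8: Pab(L + b)/(6LEI) = 132.1/EI
  at B: point load 114.7 at a = 4.8: Pab(L + a)/(6LEI) = 198.2/EI
  at A: UDL 29.8: wL³/(24EI) = 268.2/EI
  at B: UDL 29.8: wL³/(24EI) = 268.2/EI
  θ_A0 = 400.3/EI,  θ_B0 = 466.4/EI
Flexibility coefficients: a unit moment at one end gives L/(3EI) there and L/(6EI) at the far end, so f₁₁ = f₂₂ = 2/EI and f₁₂ = f₂₁ = 1/EI.
Compatibility — zero rotation at each built-in end:
  2 M_A + 1 M_B = 400.3
  1 M_A + 2 M_B = 466.4
Solving the pair gives M_A = 111.4 kN·m and M_B = 177.5 kN·m (hogging).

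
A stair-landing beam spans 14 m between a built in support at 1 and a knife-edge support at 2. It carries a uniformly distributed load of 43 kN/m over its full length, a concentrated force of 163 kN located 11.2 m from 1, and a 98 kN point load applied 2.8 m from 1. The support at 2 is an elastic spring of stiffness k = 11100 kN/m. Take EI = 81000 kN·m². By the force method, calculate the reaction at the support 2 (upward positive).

R_2 = 343.3 kN

Release the roller at 2. Primary structure: cantilever fixed at 1.
Primary-structure tip deflection at 2 by superposition:
  UDL 43: wL⁴/(8EI) = 206486/EI
  point load 163 at a = 11.2: Pa²(3L − a)/(6EI) = 104960/EI
  point load 98 at a = 2.8: Pa²(3L − a)/(6EI) = 5020/EI
  δ_0 = 316466/EI
Tip deflection under a unit load at 2: L³/(3EI) = 914.7/EI.
With EI = 81000 kN·m²: δ_0 = 3.907 m and δ_{22} = 0.011292 m/kN.
Compatibility — the spring shortens by R_2/k under the reaction it provides: δ_0 − R_2·δ_{22} = R_2/k. With 1/k = 0.00009 m/kN, R_2 = δ_0 / (δ_{22} + 1/k) = 3.907 / (0.011292 + 0.00009) = 343.3 kN.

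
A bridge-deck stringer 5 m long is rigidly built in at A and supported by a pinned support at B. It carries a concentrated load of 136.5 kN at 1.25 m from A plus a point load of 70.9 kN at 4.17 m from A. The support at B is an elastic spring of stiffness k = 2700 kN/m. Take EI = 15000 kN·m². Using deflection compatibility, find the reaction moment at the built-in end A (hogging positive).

M_A = 178.9 kN·m

Choose R_B as the redundant. The primary structure is the cantilever fixed at A.
Primary-structure tip deflection at B by superposition:
  point load 136.5 at a = 1.25: Pa²(3L − a)/(6EI) = 488.8/EI
  point load 70.9 at a = 4.17: Pa²(3L − a)/(6EI) = 2225/EI
  δ_0 = 2714/EI
Tip deflection under a unit load at B: L³/(3EI) = 41.67/EI.
With EI = 15000 kN·m²: δ_0 = 0.18094 m and δ_{BB} = 0.002778 m/kN.
Compatibility — the spring shortens by R_B/k under the reaction it provides: δ_0 − R_B·δ_{BB} = R_B/k. With 1/k = 0.00037 m/kN, R_B = δ_0 / (δ_{BB} + 1/k) = 0.18094 / (0.002778 + 0.00037) = 57.48 kN.
Moment equilibrium about A: M_A = Σ(load moments about A) − R_B·L = 466.3 − 57.48×5 = 178.9 kN·m.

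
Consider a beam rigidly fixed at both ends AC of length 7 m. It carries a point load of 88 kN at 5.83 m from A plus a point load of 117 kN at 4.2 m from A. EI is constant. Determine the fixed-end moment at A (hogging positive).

M_A = 92.96 kN·m

Release both end moments; the primary structure is a simply-supported span AC with redundants M_A and M_C.
End rotations of the released simple span under the applied load (×1/EI):
  at A: point load 88 at a = 5.83: Pab(L + b)/(6LEI) = 116.8/EI
  at C: point load 88 at a = 5.83: Pab(L + a)/(6LEI) = 183.4/EI
  at A: point load 117 at a = 4.2: Pab(L + b)/(6LEI) = 321/EI
  at C: point load 117 at a = 4.2: Pab(L + a)/(6LEI) = 366.9/EI
  θ_A0 = 437.8/EI,  θ_C0 = 550.3/EI
Flexibility coefficients: a unit moment at one end gives L/(3EI) there and L/(6EI) at the far end, so f₁₁ = f₂₂ = 2.333/EI and f₁₂ = f₂₁ = 1.167/EI.
Compatibility — zero rotation at each built-in end:
  2.333 M_A + 1.167 M_C = 437.8
  1.167 M_A + 2.333 M_C = 550.3
Solving the pair gives M_A = 92.96 kN·m and M_C = 189.4 kN·m (hogging).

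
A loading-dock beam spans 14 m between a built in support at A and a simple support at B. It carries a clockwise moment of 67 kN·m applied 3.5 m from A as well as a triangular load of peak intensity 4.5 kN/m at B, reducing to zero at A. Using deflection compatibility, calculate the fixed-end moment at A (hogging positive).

M_A = 74.48 kN·m

Release the roller at B. Primary structure: cantilever fixed at A.
Free-end deflection of the primary structure under the applied loading (downward +):
  clockwise couple 67 at a = 3.5: M₀a(2L − a)/(2EI) = 2873/EI
  triangular load, peak 4.5 at the free end: 11w₀L⁴/(120EI) = 15847/EI
  δ_0 = 18719/EI
Flexibility coefficient — unit upward force at B: δ_{BB} = L³/(3EI) = 914.7/EI.
Compatibility at B: δ_0 − R_B·δ_{BB} = 0, so R_B = 18719/914.7 = 20.47 kN.
Moment equilibrium about A: M_A = Σ(load moments about A) − R_B·L = 361 − 20.47×14 = 74.48 kN·m.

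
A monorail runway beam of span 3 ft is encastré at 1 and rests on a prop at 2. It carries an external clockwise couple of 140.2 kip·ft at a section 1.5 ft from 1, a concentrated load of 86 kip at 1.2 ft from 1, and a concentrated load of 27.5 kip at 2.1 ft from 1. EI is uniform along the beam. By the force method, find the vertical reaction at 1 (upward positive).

Remove the prop at 2; the released (primary) structure is a cantilever built in at 1.
Deflection at 2 on the released cantilever, summing each load's contribution:
  clockwise couple 140.2 at a = 1.5: M₀a(2L − a)/(2EI) = 473.2/EI
  point load 86 at a = 1.2: Pa²(3L − a)/(6EI) = 161/EI
  point load 27.5 at a = 2.1: Pa²(3L − a)/(6EI) = 139.5/EI
  δ_0 = 773.6/EI
Tip deflection under a unit load at 2: L³/(3EI) = 9/EI.
Compatibility at 2: δ_0 − R_2·δ_{22} = 0, so R_2 = 773.6/9 = 85.96 kip.
Vertical equilibrium: R_1 = ΣP − R_2 = 113.5 − 85.96 = 27.54 kip.

R_1 = 27.54 kip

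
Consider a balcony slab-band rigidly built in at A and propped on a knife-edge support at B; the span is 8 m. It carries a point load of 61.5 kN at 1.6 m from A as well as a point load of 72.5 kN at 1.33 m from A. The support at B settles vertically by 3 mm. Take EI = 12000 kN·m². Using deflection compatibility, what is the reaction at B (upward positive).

R_B = 6.072 kN

Choose R_B as the redundant. The primary structure is the cantilever fixed at A.
Deflection at B on the released cantilever, summing each load's contribution:
  point load 61.5 at a = 1.6: Pa²(3L − a)/(6EI) = 587.8/EI
  point load 72.5 at a = 1.33: Pa²(3L − a)/(6EI) = 484.6/EI
  δ_0 = 1072/EI
Flexibility coefficient — unit upward force at B: δ_{BB} = L³/(3EI) = 170.7/EI.
With EI = 12000 kN·m²: δ_0 = 0.089361 m and δ_{BB} = 0.014222 m/kN.
Compatibility — the beam at B must follow the support down by 0.003 m: δ_0 − R_B·δ_{BB} = 0.003, so R_B = (0.089361 − 0.003)/0.014222 = 6.072 kN.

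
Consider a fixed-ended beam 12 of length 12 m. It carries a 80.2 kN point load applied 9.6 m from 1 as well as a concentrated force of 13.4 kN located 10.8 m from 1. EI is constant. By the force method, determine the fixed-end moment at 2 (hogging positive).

Take the two fixed-end moments M_1, M_2 as redundants; the released structure is the simple span 12.
On the primary (simply-supported) span, the end slopes from the loading are:
  at 1: point load 80.2 at a = 9.6: Pab(L + b)/(6LEI) = 369.6/EI
  at 2: point load 80.2 at a = 9.6: Pab(L + a)/(6LEI) = 554.3/EI
  at 1: point load 13.4 at a = 10.8: Pab(L + b)/(6LEI) = 31.84/EI
  at 2: point load 13.4 at a = 10.8: Pab(L + a)/(6LEI) = 54.99/EI
  θ_10 = 401.4/EI,  θ_20 = 609.3/EI
Flexibility coefficients: a unit moment at one end gives L/(3EI) there and L/(6EI) at the far end, so f₁₁ = f₂₂ = 4/EI and f₁₂ = f₂₁ = 2/EI.
Compatibility — zero rotation at each built-in end:
  4 M_1 + 2 M_2 = 401.4
  2 M_1 + 4 M_2 = 609.3
Solving the pair gives M_1 = 32.24 kN·m and M_2 = 136.2 kN·m (hogging).

M_2 = 136.2 kN·m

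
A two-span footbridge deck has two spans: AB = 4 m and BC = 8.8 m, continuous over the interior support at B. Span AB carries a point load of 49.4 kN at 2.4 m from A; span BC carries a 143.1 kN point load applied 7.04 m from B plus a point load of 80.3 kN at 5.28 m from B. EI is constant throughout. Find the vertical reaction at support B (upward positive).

R_B = 154.6 kN

Insert a hinge at B; M_B is the redundant, and each span becomes simply supported.
Rotations at B on the released spans (each span's end-slope, ×1/EI):
  span AB: point load 49.4 at a = 2.4: Pab(L + a)/(6LEI) = 50.59/EI
  span BC: point load 143.1 at a = 7.04: Pab(L + b)/(6LEI) = 354.6/EI
  span BC: point load 80.3 at a = 5.28: Pab(L + b)/(6LEI) = 348.2/EI
  relative rotation θ_0 = (50.59 + 702.8)/EI = 753.4/EI
A unit hogging moment at B produces rotation L₁/(3EI) + L₂/(3EI) = 4.267/EI.
Slope continuity at B: θ_0 = M_B·4.267/EI, so M_B = 753.4/4.267 = 176.6 kN·m (hogging).
Span AB, ΣM about A with M_B applied at B: R_B^{AB}·4 = 118.6 + 176.6, so R_B^{AB} = 73.79 kN and R_A = 49.4 − 73.79 = -24.39 kN.
Span BC, ΣM about C: R_B^{BC}·8.8 = 534.5 + 176.6, so R_B^{BC} = 80.81 kN and R_C = 223.4 − 80.81 = 142.6 kN.
R_B = 73.79 + 80.81 = 154.6 kN.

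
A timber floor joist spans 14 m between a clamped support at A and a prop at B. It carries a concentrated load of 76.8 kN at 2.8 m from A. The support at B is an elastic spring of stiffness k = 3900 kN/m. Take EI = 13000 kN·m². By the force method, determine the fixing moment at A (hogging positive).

Release the roller at B. Primary structure: cantilever fixed at A.
Primary-structure tip deflection at B by superposition:
  point load 76.8 at a = 2.8: Pa²(3L − a)/(6EI) = 3934/EI
Flexibility coefficient — unit upward force at B: δ_{BB} = L³/(3EI) = 914.7/EI.
With EI = 13000 kN·m²: δ_0 = 0.3026 m and δ_{BB} = 0.070359 m/kN.
Compatibility — the spring shortens by R_B/k under the reaction it provides: δ_0 − R_B·δ_{BB} = R_B/k. With 1/k = 0.000256 m/kN, R_B = δ_0 / (δ_{BB} + 1/k) = 0.3026 / (0.070359 + 0.000256) = 4.285 kN.
Moment equilibrium about A: M_A = Σ(load moments about A) − R_B·L = 215 − 4.285×14 = 155 kN·m.

M_A = 155 kN·m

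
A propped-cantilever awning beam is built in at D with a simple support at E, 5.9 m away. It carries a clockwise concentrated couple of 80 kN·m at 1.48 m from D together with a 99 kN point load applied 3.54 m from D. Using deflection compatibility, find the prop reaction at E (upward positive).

R_E = 51.69 kN

Remove the prop at E; the released (primary) structure is a cantilever built in at D.
Downward deflection at the released point E due to the loads:
  clockwise couple 80 at a = 1.48: M₀a(2L − a)/(2EI) = 610.9/EI
  point load 99 at a = 3.54: Pa²(3L − a)/(6EI) = 2928/EI
  δ_0 = 3539/EI
Tip deflection under a unit load at E: L³/(3EI) = 68.46/EI.
The prop prevents deflection at E: R_E = δ_0/δ_{EE} = 3539/68.46 = 51.69 kN.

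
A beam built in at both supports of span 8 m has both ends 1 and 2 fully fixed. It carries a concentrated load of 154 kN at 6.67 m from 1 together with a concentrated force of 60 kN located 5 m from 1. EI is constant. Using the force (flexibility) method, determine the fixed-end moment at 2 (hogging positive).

M_2 = 212.7 kN·m

Release both end moments; the primary structure is a simply-supported span 12 with redundants M_1 and M_2.
End rotations of the released simple span under the applied load (×1/EI):
  at 1: point load 154 at a = 6.67: Pab(L + b)/(6LEI) = 265.5/EI
  at 2: point load 154 at a = 6.67: Pab(L + a)/(6LEI) = 417.5/EI
  at 1: point load 60 at a = 5: Pab(L + b)/(6LEI) = 206.2/EI
  at 2: point load 60 at a = 5: Pab(L + a)/(6LEI) = 243.8/EI
  θ_10 = 471.8/EI,  θ_20 = 661.3/EI
Flexibility coefficients: a unit moment at one end gives L/(3EI) there and L/(6EI) at the far end, so f₁₁ = f₂₂ = 2.667/EI and f₁₂ = f₂₁ = 1.333/EI.
Compatibility — zero rotation at each built-in end:
  2.667 M_1 + 1.333 M_2 = 471.8
  1.333 M_1 + 2.667 M_2 = 661.3
Solving the pair gives M_1 = 70.58 kN·m and M_2 = 212.7 kN·m (hogging).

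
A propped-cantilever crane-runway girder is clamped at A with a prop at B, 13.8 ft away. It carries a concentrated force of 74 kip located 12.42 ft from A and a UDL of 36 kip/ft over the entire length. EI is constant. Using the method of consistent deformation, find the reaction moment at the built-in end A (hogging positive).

M_A = 907.5 kip·ft

Choose R_B as the redundant. The primary structure is the cantilever fixed at A.
Primary-structure tip deflection at B by superposition:
  point load 74 at a = 12.42: Pa²(3L − a)/(6EI) = 55134/EI
  UDL 36: wL⁴/(8EI) = 163203/EI
  δ_0 = 218338/EI
Flexibility coefficient — unit upward force at B: δ_{BB} = L³/(3EI) = 876/EI.
Compatibility at B: δ_0 − R_B·δ_{BB} = 0, so R_B = 218338/876 = 249.2 kip.
Moment equilibrium about A: M_A = Σ(load moments about A) − R_B·L = 4347 − 249.2×13.8 = 907.5 kip·ft.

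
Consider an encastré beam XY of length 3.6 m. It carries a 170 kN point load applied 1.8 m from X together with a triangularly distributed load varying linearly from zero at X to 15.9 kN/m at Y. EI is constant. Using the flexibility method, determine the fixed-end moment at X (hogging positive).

Release both end moments; the primary structure is a simply-supported span XY with redundants M_X and M_Y.
On the primary (simply-supported) span, the end slopes from the loading are:
  at X: point load 170 at a = 1.8: Pab(L + b)/(6LEI) = 137.7/EI
  at Y: point load 170 at a = 1.8: Pab(L + a)/(6LEI) = 137.7/EI
  at X: triangular load, peak 15.9: 7w₀L³/(360EI) = 14.42/EI
  at Y: triangular load, peak 15.9: w₀L³/(45EI) = 16.49/EI
  θ_X0 = 152.1/EI,  θ_Y0 = 154.2/EI
Flexibility coefficients: a unit moment at one end gives L/(3EI) there and L/(6EI) at the far end, so f₁₁ = f₂₂ = 1.2/EI and f₁₂ = f₂₁ = 0.6/EI.
Compatibility — zero rotation at each built-in end:
  1.2 M_X + 0.6 M_Y = 152.1
  0.6 M_X + 1.2 M_Y = 154.2
Solving the pair gives M_X = 83.37 kN·m and M_Y = 86.8 kN·m (hogging).

M_X = 83.37 kN·m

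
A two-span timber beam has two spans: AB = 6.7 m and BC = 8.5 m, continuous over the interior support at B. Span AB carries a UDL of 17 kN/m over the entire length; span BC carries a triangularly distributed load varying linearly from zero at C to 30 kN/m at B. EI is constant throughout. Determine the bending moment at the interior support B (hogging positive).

M_B = 122.9 kN·m

Insert a hinge at B; M_B is the redundant, and each span becomes simply supported.
End slopes at the hinge B, treating each span as simply supported:
  span AB: UDL 17: wL³/(24EI) = 213/EI
  span BC: triangular load, peak 30: w₀L³/(45EI) = 409.4/EI
  relative rotation θ_0 = (213 + 409.4)/EI = 622.5/EI
A unit hogging moment at B produces rotation L₁/(3EI) + L₂/(3EI) = 5.067/EI.
Slope continuity at B: θ_0 = M_B·5.067/EI, so M_B = 622.5/5.067 = 122.9 kN·m (hogging).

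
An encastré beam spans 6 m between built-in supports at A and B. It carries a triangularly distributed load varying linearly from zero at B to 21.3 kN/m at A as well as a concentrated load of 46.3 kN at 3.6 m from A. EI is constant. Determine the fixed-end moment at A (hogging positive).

Take the two fixed-end moments M_A, M_B as redundants; the released structure is the simple span AB.
Simple-span end rotations at A and B under the given loads:
  at A: triangular load, peak 21.3: w₀L³/(45EI) = 102.2/EI
  at B: triangular load, peak 21.3: 7w₀L³/(360EI) = 89.46/EI
  at A: point load 46.3 at a = 3.6: Pab(L + b)/(6LEI) = 93.34/EI
  at B: point load 46.3 at a = 3.6: Pab(L + a)/(6LEI) = 106.7/EI
  θ_A0 = 195.6/EI,  θ_B0 = 196.1/EI
Flexibility coefficients: a unit moment at one end gives L/(3EI) there and L/(6EI) at the far end, so f₁₁ = f₂₂ = 2/EI and f₁₂ = f₂₁ = 1/EI.
Compatibility — zero rotation at each built-in end:
  2 M_A + 1 M_B = 195.6
  1 M_A + 2 M_B = 196.1
Solving the pair gives M_A = 65.01 kN·m and M_B = 65.56 kN·m (hogging).

M_A = 65.01 kN·m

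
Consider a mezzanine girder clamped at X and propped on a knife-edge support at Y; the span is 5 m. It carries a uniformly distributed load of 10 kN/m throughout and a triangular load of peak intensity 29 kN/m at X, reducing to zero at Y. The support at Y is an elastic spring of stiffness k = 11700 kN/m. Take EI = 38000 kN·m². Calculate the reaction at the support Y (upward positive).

R_Y = 30.85 kN

Remove the prop at Y; the released (primary) structure is a cantilever built in at X.
Free-end deflection of the primary structure under the applied loading (downward +):
  UDL 10: wL⁴/(8EI) = 781.2/EI
  triangular load, peak 29 at the fixed end: w₀L⁴/(30EI) = 604.2/EI
  δ_0 = 1385/EI
Tip deflection under a unit load at Y: L³/(3EI) = 41.67/EI.
With EI = 38000 kN·m²: δ_0 = 0.036458 m and δ_{YY} = 0.001096 m/kN.
Compatibility — the spring shortens by R_Y/k under the reaction it provides: δ_0 − R_Y·δ_{YY} = R_Y/k. With 1/k = 0.000085 m/kN, R_Y = δ_0 / (δ_{YY} + 1/k) = 0.036458 / (0.001096 + 0.000085) = 30.85 kN.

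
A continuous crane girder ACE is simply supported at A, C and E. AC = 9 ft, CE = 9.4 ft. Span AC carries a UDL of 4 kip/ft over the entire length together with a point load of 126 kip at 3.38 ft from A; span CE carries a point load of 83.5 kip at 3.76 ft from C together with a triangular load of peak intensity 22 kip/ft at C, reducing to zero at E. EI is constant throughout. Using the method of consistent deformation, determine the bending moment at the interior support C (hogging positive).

M_C = 252.5 kip·ft

Take M_C as the redundant. Released structure: two simple spans AC and CE with a hinge at C.
Discontinuity in slope at C on the released structure — sum the simple-span end rotations:
  span AC: UDL 4: wL³/(24EI) = 121.5/EI
  span AC: point load 126 at a = 3.38: Pab(L + a)/(6LEI) = 548.7/EI
  span CE: point load 83.5 at a = 3.76: Pab(L + b)/(6LEI) = 472.2/EI
  span CE: triangular load, peak 22: w₀L³/(45EI) = 406.1/EI
  relative rotation θ_0 = (670.2 + 878.3)/EI = 1548/EI
A unit hogging moment at C produces rotation L₁/(3EI) + L₂/(3EI) = 6.133/EI.
Compatibility: M_C·(L₁+L₂)/(3EI) = θ_0, giving M_C = 252.5 kip·ft (hogging).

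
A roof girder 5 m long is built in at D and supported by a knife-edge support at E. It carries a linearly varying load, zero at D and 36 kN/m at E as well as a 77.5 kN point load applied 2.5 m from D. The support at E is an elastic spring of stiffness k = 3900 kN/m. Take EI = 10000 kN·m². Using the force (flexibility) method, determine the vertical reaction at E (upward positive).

Remove the prop at E; the released (primary) structure is a cantilever built in at D.
Deflection at E on the released cantilever, summing each load's contribution:
  triangular load, peak 36 at the free end: 11w₀L⁴/(120EI) = 2062/EI
  point load 77.5 at a = 2.5: Pa²(3L − a)/(6EI) = 1009/EI
  δ_0 = 3072/EI
Flexibility coefficient — unit upward force at E: δ_{EE} = L³/(3EI) = 41.67/EI.
With EI = 10000 kN·m²: δ_0 = 0.30716 m and δ_{EE} = 0.004167 m/kN.
Compatibility — the spring shortens by R_E/k under the reaction it provides: δ_0 − R_E·δ_{EE} = R_E/k. With 1/k = 0.000256 m/kN, R_E = δ_0 / (δ_{EE} + 1/k) = 0.30716 / (0.004167 + 0.000256) = 69.45 kN.

R_E = 69.45 kN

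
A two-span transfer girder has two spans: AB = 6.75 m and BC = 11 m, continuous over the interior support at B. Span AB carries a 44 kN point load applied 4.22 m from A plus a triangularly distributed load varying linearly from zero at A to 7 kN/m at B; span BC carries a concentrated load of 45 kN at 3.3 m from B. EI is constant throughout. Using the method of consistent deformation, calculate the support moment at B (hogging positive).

M_B = 84.35 kN·m

Release continuity at B by inserting a hinge; the redundant is the internal moment M_B. The primary structure is two simply-supported spans AB and BC.
Rotations at B on the released spans (each span's end-slope, ×1/EI):
  span AB: point load 44 at a = 4.22: Pab(L + a)/(6LEI) = 127.2/EI
  span AB: triangular load, peak 7: w₀L³/(45EI) = 47.84/EI
  span BC: point load 45 at a = 3.3: Pab(L + b)/(6LEI) = 324/EI
  relative rotation θ_0 = (175.1 + 324)/EI = 499.1/EI
A unit hogging moment at B produces rotation L₁/(3EI) + L₂/(3EI) = 5.917/EI.
Compatibility: M_B·(L₁+L₂)/(3EI) = θ_0, giving M_B = 84.35 kN·m (hogging).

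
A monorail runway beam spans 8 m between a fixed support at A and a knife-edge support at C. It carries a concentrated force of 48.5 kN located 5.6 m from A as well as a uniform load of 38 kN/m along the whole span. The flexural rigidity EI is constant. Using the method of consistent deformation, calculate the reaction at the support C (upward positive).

R_C = 141.3 kN

Remove the prop at C; the released (primary) structure is a cantilever built in at A.
Deflection at C on the released cantilever, summing each load's contribution:
  point load 48.5 at a = 5.6: Pa²(3L − a)/(6EI) = 4664/EI
  UDL 38: wL⁴/(8EI) = 19456/EI
  δ_0 = 24120/EI
Flexibility coefficient — unit upward force at C: δ_{CC} = L³/(3EI) = 170.7/EI.
Compatibility at C: δ_0 − R_C·δ_{CC} = 0, so R_C = 24120/170.7 = 141.3 kN.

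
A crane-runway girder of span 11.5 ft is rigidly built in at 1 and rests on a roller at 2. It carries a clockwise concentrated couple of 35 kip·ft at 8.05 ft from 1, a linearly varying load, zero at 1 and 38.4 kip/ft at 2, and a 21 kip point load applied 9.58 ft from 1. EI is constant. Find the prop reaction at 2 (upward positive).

R_2 = 141.4 kip

Release the roller at 2. Primary structure: cantilever fixed at 1.
Primary-structure tip deflection at 2 by superposition:
  clockwise couple 35 at a = 8.05: M₀a(2L − a)/(2EI) = 2106/EI
  triangular load, peak 38.4 at the free end: 11w₀L⁴/(120EI) = 61565/EI
  point load 21 at a = 9.58: Pa²(3L − a)/(6EI) = 8005/EI
  δ_0 = 71676/EI
Flexibility coefficient — unit upward force at 2: δ_{22} = L³/(3EI) = 507/EI.
Compatibility at 2: δ_0 − R_2·δ_{22} = 0, so R_2 = 71676/507 = 141.4 kip.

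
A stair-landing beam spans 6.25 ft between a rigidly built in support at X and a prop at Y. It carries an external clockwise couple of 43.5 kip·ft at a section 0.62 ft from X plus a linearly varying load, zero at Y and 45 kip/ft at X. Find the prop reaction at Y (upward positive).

Release the roller at Y. Primary structure: cantilever fixed at X.
Downward deflection at the released point Y due to the loads:
  clockwise couple 43.5 at a = 0.62: M₀a(2L − a)/(2EI) = 160.2/EI
  triangular load, peak 45 at the fixed end: w₀L⁴/(30EI) = 2289/EI
  δ_0 = 2449/EI
Tip deflection under a unit load at Y: L³/(3EI) = 81.38/EI.
Compatibility at Y: δ_0 − R_Y·δ_{YY} = 0, so R_Y = 2449/81.38 = 30.09 kip.

R_Y = 30.09 kip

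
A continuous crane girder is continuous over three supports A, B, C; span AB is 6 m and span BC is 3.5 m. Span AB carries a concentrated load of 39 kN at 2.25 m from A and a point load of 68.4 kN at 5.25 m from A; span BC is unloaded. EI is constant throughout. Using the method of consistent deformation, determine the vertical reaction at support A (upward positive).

Release continuity at B by inserting a hinge; the redundant is the internal moment M_B. The primary structure is two simply-supported spans AB and BC.
End slopes at the hinge B, treating each span as simply supported:
  span AB: point load 39 at a = 2.25: Pab(L + a)/(6LEI) = 75.41/EI
  span AB: point load 68.4 at a = 5.25: Pab(L + a)/(6LEI) = 84.16/EI
  relative rotation θ_0 = (159.6 + 0)/EI = 159.6/EI
A unit hogging moment at B produces rotation L₁/(3EI) + L₂/(3EI) = 3.167/EI.
Compatibility: M_B·(L₁+L₂)/(3EI) = θ_0, giving M_B = 50.39 kN·m (hogging).
Span AB, ΣM about A with M_B applied at B: R_B^{AB}·6 = 446.9 + 50.39, so R_B^{AB} = 82.87 kN and R_A = 107.4 − 82.87 = 24.53 kN.

R_A = 24.53 kN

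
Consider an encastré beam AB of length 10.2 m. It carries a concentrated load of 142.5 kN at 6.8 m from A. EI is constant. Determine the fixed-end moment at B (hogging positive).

M_B = 215.3 kN·m

Take the two fixed-end moments M_A, M_B as redundants; the released structure is the simple span AB.
On the primary (simply-supported) span, the end slopes from the loading are:
  at A: point load 142.5 at a = 6.8: Pab(L + b)/(6LEI) = 732.1/EI
  at B: point load 142.5 at a = 6.8: Pab(L + a)/(6LEI) = 915.2/EI
  θ_A0 = 732.1/EI,  θ_B0 = 915.2/EI
Flexibility coefficients: a unit moment at one end gives L/(3EI) there and L/(6EI) at the far end, so f₁₁ = f₂₂ = 3.4/EI and f₁₂ = f₂₁ = 1.7/EI.
Compatibility — zero rotation at each built-in end:
  3.4 M_A + 1.7 M_B = 732.1
  1.7 M_A + 3.4 M_B = 915.2
Solving the pair gives M_A = 107.7 kN·m and M_B = 215.3 kN·m (hogging).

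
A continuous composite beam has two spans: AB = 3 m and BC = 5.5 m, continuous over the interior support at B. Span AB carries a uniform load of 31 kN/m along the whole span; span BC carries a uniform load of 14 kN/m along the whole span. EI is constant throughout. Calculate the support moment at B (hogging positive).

M_B = 46.56 kN·m

Release continuity at B by inserting a hinge; the redundant is the internal moment M_B. The primary structure is two simply-supported spans AB and BC.
Discontinuity in slope at B on the released structure — sum the simple-span end rotations:
  span AB: UDL 31: wL³/(24EI) = 34.88/EI
  span BC: UDL 14: wL³/(24EI) = 97.05/EI
  relative rotation θ_0 = (34.88 + 97.05)/EI = 131.9/EI
A unit hogging moment at B produces rotation L₁/(3EI) + L₂/(3EI) = 2.833/EI.
Compatibility: M_B·(L₁+L₂)/(3EI) = θ_0, giving M_B = 46.56 kN·m (hogging).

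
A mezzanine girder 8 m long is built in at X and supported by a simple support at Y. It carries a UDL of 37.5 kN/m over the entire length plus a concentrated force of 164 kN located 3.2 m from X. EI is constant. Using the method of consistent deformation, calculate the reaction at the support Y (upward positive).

Take the reaction at Y as the redundant and release it; the primary structure is a cantilever fixed at X.
Downward deflection at the released point Y due to the loads:
  UDL 37.5: wL⁴/(8EI) = 19200/EI
  point load 164 at a = 3.2: Pa²(3L − a)/(6EI) = 5822/EI
  δ_0 = 25022/EI
Flexibility coefficient — unit upward force at Y: δ_{YY} = L³/(3EI) = 170.7/EI.
The prop prevents deflection at Y: R_Y = δ_0/δ_{YY} = 25022/170.7 = 146.6 kN.

R_Y = 146.6 kN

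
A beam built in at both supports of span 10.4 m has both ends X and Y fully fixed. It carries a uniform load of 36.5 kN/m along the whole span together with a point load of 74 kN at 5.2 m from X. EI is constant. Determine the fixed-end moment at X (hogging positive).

M_X = 425.2 kN·m

Release both end moments; the primary structure is a simply-supported span XY with redundants M_X and M_Y.
End rotations of the released simple span under the applied load (×1/EI):
  at X: UDL 36.5: wL³/(24EI) = 1711/EI
  at Y: UDL 36.5: wL³/(24EI) = 1711/EI
  at X: point load 74 at a = 5.2: Pab(L + b)/(6LEI) = 500.2/EI
  at Y: point load 74 at a = 5.2: Pab(L + a)/(6LEI) = 500.2/EI
  θ_X0 = 2211/EI,  θ_Y0 = 2211/EI
Flexibility coefficients: a unit moment at one end gives L/(3EI) there and L/(6EI) at the far end, so f₁₁ = f₂₂ = 3.467/EI and f₁₂ = f₂₁ = 1.733/EI.
Compatibility — zero rotation at each built-in end:
  3.467 M_X + 1.733 M_Y = 2211
  1.733 M_X + 3.467 M_Y = 2211
Solving the pair gives M_X = 425.2 kN·m and M_Y = 425.2 kN·m (hogging).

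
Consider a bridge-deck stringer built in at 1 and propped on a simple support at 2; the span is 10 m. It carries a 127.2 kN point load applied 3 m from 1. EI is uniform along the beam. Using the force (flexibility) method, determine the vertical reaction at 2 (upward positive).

Take the reaction at 2 as the redundant and release it; the primary structure is a cantilever fixed at 1.
Primary-structure tip deflection at 2 by superposition:
  point load 127.2 at a = 3: Pa²(3L − a)/(6EI) = 5152/EI
Tip deflection under a unit load at 2: L³/(3EI) = 333.3/EI.
Compatibility at 2: δ_0 − R_2·δ_{22} = 0, so R_2 = 5152/333.3 = 15.45 kN.

R_2 = 15.45 kN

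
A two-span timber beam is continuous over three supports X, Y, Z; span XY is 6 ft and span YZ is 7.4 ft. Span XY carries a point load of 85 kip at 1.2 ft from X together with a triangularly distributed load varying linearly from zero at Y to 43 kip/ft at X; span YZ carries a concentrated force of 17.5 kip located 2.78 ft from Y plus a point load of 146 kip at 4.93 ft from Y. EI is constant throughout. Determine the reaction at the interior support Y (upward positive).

Take M_Y as the redundant. Released structure: two simple spans XY and YZ with a hinge at Y.
Discontinuity in slope at Y on the released structure — sum the simple-span end rotations:
  span XY: point load 85 at a = 1.2: Pab(L + a)/(6LEI) = 97.92/EI
  span XY: triangular load, peak 43: 7w₀L³/(360EI) = 180.6/EI
  span YZ: point load 17.5 at a = 2.78: Pab(L + b)/(6LEI) = 60.85/EI
  span YZ: point load 146 at a = 4.93: Pab(L + b)/(6LEI) = 395.2/EI
  relative rotation θ_0 = (278.5 + 456.1)/EI = 734.6/EI
A unit hogging moment at Y produces rotation L₁/(3EI) + L₂/(3EI) = 4.467/EI.
Compatibility: M_Y·(L₁+L₂)/(3EI) = θ_0, giving M_Y = 164.5 kip·ft (hogging).
Span XY, ΣM about X with M_Y applied at Y: R_Y^{XY}·6 = 360 + 164.5, so R_Y^{XY} = 87.41 kip and R_X = 214 − 87.41 = 126.6 kip.
Span YZ, ΣM about Z: R_Y^{YZ}·7.4 = 441.5 + 164.5, so R_Y^{YZ} = 81.88 kip and R_Z = 163.5 − 81.88 = 81.62 kip.
R_Y = 87.41 + 81.88 = 169.3 kip.

R_Y = 169.3 kip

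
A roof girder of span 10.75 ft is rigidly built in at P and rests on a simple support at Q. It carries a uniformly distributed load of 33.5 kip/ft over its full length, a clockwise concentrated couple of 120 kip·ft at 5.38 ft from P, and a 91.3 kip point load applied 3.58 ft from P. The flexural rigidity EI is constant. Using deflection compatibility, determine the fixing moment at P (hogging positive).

M_P = 650.5 kip·ft

Remove the prop at Q; the released (primary) structure is a cantilever built in at P.
Downward deflection at the released point Q due to the loads:
  UDL 33.5: wL⁴/(8EI) = 55923/EI
  clockwise couple 120 at a = 5.38: M₀a(2L − a)/(2EI) = 5204/EI
  point load 91.3 at a = 3.58: Pa²(3L − a)/(6EI) = 5591/EI
  δ_0 = 66718/EI
Flexibility coefficient — unit upward force at Q: δ_{QQ} = L³/(3EI) = 414.1/EI.
Compatibility at Q: δ_0 − R_Q·δ_{QQ} = 0, so R_Q = 66718/414.1 = 161.1 kip.
Moment equilibrium about P: M_P = Σ(load moments about P) − R_Q·L = 2383 − 161.1×10.75 = 650.5 kip·ft.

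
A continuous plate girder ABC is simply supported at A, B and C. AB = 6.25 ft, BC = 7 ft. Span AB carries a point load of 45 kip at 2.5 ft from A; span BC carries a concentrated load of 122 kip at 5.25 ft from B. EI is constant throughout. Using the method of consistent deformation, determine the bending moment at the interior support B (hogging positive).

Insert a hinge at B; M_B is the redundant, and each span becomes simply supported.
Rotations at B on the released spans (each span's end-slope, ×1/EI):
  span AB: point load 45 at a = 2.5: Pab(L + a)/(6LEI) = 98.44/EI
  span BC: point load 122 at a = 5.25: Pab(L + b)/(6LEI) = 233.5/EI
  relative rotation θ_0 = (98.44 + 233.5)/EI = 332/EI
A unit hogging moment at B produces rotation L₁/(3EI) + L₂/(3EI) = 4.417/EI.
Slope continuity at B: θ_0 = M_B·4.417/EI, so M_B = 332/4.417 = 75.16 kip·ft (hogging).

M_B = 75.16 kip·ft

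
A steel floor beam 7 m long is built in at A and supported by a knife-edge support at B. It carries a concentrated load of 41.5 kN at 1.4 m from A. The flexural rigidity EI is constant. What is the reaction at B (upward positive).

Take the reaction at B as the redundant and release it; the primary structure is a cantilever fixed at A.
Primary-structure tip deflection at B by superposition:
  point load 41.5 at a = 1.4: Pa²(3L − a)/(6EI) = 265.7/EI
Tip deflection under a unit load at B: L³/(3EI) = 114.3/EI.
Compatibility at B: δ_0 − R_B·δ_{BB} = 0, so R_B = 265.7/114.3 = 2.324 kN.

R_B = 2.324 kN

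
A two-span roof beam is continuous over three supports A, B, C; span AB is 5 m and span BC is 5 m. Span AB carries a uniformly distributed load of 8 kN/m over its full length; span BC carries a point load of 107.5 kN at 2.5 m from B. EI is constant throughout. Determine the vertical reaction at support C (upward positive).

Insert a hinge at B; M_B is the redundant, and each span becomes simply supported.
Rotations at B on the released spans (each span's end-slope, ×1/EI):
  span AB: UDL 8: wL³/(24EI) = 41.67/EI
  span BC: point load 107.5 at a = 2.5: Pab(L + b)/(6LEI) = 168/EI
  relative rotation θ_0 = (41.67 + 168)/EI = 209.6/EI
A unit hogging moment at B produces rotation L₁/(3EI) + L₂/(3EI) = 3.333/EI.
Compatibility: M_B·(L₁+L₂)/(3EI) = θ_0, giving M_B = 62.89 kN·m (hogging).
Span BC, ΣM about C: R_B^{BC}·5 = 268.8 + 62.89, so R_B^{BC} = 66.33 kN and R_C = 107.5 − 66.33 = 41.17 kN.

R_C = 41.17 kN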